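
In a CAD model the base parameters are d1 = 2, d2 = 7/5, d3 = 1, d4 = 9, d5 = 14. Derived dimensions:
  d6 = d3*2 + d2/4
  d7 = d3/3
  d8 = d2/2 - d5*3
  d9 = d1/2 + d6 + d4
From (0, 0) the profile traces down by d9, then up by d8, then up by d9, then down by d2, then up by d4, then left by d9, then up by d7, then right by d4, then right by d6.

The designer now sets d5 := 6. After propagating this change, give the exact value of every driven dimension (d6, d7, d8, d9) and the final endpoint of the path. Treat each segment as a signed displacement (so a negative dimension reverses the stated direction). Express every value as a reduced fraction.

Apply edit: d5 := 6
  d6 = d3*2 + d2/4 = 47/20
  d7 = d3/3 = 1/3
  d8 = d2/2 - d5*3 = -173/10
  d9 = d1/2 + d6 + d4 = 247/20
Walk from origin (0, 0):
  seg 1: down by d9 = 247/20 → (0, -247/20)
  seg 2: up by d8 = -173/10 → (0, -593/20)
  seg 3: up by d9 = 247/20 → (0, -173/10)
  seg 4: down by d2 = 7/5 → (0, -187/10)
  seg 5: up by d4 = 9 → (0, -97/10)
  seg 6: left by d9 = 247/20 → (-247/20, -97/10)
  seg 7: up by d7 = 1/3 → (-247/20, -281/30)
  seg 8: right by d4 = 9 → (-67/20, -281/30)
  seg 9: right by d6 = 47/20 → (-1, -281/30)

d6 = 47/20
d7 = 1/3
d8 = -173/10
d9 = 247/20
endpoint = (-1, -281/30)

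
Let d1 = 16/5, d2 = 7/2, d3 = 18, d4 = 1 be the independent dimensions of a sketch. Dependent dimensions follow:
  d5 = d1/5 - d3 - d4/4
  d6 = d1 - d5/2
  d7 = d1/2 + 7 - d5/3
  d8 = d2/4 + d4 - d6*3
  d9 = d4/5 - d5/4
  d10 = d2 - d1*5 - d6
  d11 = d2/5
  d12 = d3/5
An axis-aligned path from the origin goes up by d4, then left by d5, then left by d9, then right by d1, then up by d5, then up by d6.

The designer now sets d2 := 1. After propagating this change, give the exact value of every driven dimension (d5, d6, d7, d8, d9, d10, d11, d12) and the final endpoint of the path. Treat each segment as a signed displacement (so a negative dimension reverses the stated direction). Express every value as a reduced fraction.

d5 = -1761/100
d6 = 2401/200
d7 = 1447/100
d8 = -6953/200
d9 = 1841/400
d10 = -5401/200
d11 = 1/5
d12 = 18/5
endpoint = (6483/400, -921/200)

Apply edit: d2 := 1
  d5 = d1/5 - d3 - d4/4 = -1761/100
  d6 = d1 - d5/2 = 2401/200
  d7 = d1/2 + 7 - d5/3 = 1447/100
  d8 = d2/4 + d4 - d6*3 = -6953/200
  d9 = d4/5 - d5/4 = 1841/400
  d10 = d2 - d1*5 - d6 = -5401/200
  d11 = d2/5 = 1/5
  d12 = d3/5 = 18/5
Walk from origin (0, 0):
  seg 1: up by d4 = 1 → (0, 1)
  seg 2: left by d5 = -1761/100 → (1761/100, 1)
  seg 3: left by d9 = 1841/400 → (5203/400, 1)
  seg 4: right by d1 = 16/5 → (6483/400, 1)
  seg 5: up by d5 = -1761/100 → (6483/400, -1661/100)
  seg 6: up by d6 = 2401/200 → (6483/400, -921/200)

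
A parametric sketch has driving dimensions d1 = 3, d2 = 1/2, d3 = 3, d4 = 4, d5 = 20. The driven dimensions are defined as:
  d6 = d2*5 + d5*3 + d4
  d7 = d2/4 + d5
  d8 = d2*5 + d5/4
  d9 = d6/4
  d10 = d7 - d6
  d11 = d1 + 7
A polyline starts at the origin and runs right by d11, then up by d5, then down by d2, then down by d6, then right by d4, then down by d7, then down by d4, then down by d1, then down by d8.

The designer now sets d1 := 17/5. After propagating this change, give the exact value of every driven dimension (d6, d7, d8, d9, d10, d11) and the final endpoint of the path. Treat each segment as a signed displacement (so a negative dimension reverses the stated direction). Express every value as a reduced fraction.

d6 = 133/2
d7 = 161/8
d8 = 15/2
d9 = 133/8
d10 = -371/8
d11 = 52/5
endpoint = (72/5, -3281/40)

Apply edit: d1 := 17/5
  d6 = d2*5 + d5*3 + d4 = 133/2
  d7 = d2/4 + d5 = 161/8
  d8 = d2*5 + d5/4 = 15/2
  d9 = d6/4 = 133/8
  d10 = d7 - d6 = -371/8
  d11 = d1 + 7 = 52/5
Walk from origin (0, 0):
  seg 1: right by d11 = 52/5 → (52/5, 0)
  seg 2: up by d5 = 20 → (52/5, 20)
  seg 3: down by d2 = 1/2 → (52/5, 39/2)
  seg 4: down by d6 = 133/2 → (52/5, -47)
  seg 5: right by d4 = 4 → (72/5, -47)
  seg 6: down by d7 = 161/8 → (72/5, -537/8)
  seg 7: down by d4 = 4 → (72/5, -569/8)
  seg 8: down by d1 = 17/5 → (72/5, -2981/40)
  seg 9: down by d8 = 15/2 → (72/5, -3281/40)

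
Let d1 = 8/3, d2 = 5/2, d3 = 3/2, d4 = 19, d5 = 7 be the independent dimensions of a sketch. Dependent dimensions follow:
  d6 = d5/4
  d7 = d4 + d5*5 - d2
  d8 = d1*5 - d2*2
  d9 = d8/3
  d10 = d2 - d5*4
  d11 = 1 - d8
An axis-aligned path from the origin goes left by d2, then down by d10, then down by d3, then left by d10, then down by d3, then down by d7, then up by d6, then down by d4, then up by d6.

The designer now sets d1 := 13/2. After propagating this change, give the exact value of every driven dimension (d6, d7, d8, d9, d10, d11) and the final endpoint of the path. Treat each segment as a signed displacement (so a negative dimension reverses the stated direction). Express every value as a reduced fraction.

Apply edit: d1 := 13/2
  d6 = d5/4 = 7/4
  d7 = d4 + d5*5 - d2 = 103/2
  d8 = d1*5 - d2*2 = 55/2
  d9 = d8/3 = 55/6
  d10 = d2 - d5*4 = -51/2
  d11 = 1 - d8 = -53/2
Walk from origin (0, 0):
  seg 1: left by d2 = 5/2 → (-5/2, 0)
  seg 2: down by d10 = -51/2 → (-5/2, 51/2)
  seg 3: down by d3 = 3/2 → (-5/2, 24)
  seg 4: left by d10 = -51/2 → (23, 24)
  seg 5: down by d3 = 3/2 → (23, 45/2)
  seg 6: down by d7 = 103/2 → (23, -29)
  seg 7: up by d6 = 7/4 → (23, -109/4)
  seg 8: down by d4 = 19 → (23, -185/4)
  seg 9: up by d6 = 7/4 → (23, -89/2)

d6 = 7/4
d7 = 103/2
d8 = 55/2
d9 = 55/6
d10 = -51/2
d11 = -53/2
endpoint = (23, -89/2)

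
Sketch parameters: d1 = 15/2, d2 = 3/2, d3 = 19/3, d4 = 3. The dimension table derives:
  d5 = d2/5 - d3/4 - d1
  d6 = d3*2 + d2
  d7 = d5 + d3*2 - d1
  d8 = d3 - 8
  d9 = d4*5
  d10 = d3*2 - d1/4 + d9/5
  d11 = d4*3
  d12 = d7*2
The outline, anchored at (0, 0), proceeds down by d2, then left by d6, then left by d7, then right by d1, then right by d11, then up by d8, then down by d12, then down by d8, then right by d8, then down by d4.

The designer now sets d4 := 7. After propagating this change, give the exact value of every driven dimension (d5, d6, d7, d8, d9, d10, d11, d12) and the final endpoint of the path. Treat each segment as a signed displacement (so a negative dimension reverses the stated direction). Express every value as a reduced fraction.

Apply edit: d4 := 7
  d5 = d2/5 - d3/4 - d1 = -527/60
  d6 = d3*2 + d2 = 85/6
  d7 = d5 + d3*2 - d1 = -217/60
  d8 = d3 - 8 = -5/3
  d9 = d4*5 = 35
  d10 = d3*2 - d1/4 + d9/5 = 427/24
  d11 = d4*3 = 21
  d12 = d7*2 = -217/30
Walk from origin (0, 0):
  seg 1: down by d2 = 3/2 → (0, -3/2)
  seg 2: left by d6 = 85/6 → (-85/6, -3/2)
  seg 3: left by d7 = -217/60 → (-211/20, -3/2)
  seg 4: right by d1 = 15/2 → (-61/20, -3/2)
  seg 5: right by d11 = 21 → (359/20, -3/2)
  seg 6: up by d8 = -5/3 → (359/20, -19/6)
  seg 7: down by d12 = -217/30 → (359/20, 61/15)
  seg 8: down by d8 = -5/3 → (359/20, 86/15)
  seg 9: right by d8 = -5/3 → (977/60, 86/15)
  seg 10: down by d4 = 7 → (977/60, -19/15)

d5 = -527/60
d6 = 85/6
d7 = -217/60
d8 = -5/3
d9 = 35
d10 = 427/24
d11 = 21
d12 = -217/30
endpoint = (977/60, -19/15)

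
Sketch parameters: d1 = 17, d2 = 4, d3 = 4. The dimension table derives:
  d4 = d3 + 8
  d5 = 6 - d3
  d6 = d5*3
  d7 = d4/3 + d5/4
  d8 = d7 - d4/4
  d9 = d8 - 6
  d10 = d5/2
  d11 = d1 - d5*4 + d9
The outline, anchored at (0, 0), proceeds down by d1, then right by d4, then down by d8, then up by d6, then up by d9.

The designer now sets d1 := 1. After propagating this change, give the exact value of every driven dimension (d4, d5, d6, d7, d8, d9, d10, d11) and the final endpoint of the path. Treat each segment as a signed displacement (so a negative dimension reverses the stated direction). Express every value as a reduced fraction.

d4 = 12
d5 = 2
d6 = 6
d7 = 9/2
d8 = 3/2
d9 = -9/2
d10 = 1
d11 = -23/2
endpoint = (12, -1)

Apply edit: d1 := 1
  d4 = d3 + 8 = 12
  d5 = 6 - d3 = 2
  d6 = d5*3 = 6
  d7 = d4/3 + d5/4 = 9/2
  d8 = d7 - d4/4 = 3/2
  d9 = d8 - 6 = -9/2
  d10 = d5/2 = 1
  d11 = d1 - d5*4 + d9 = -23/2
Walk from origin (0, 0):
  seg 1: down by d1 = 1 → (0, -1)
  seg 2: right by d4 = 12 → (12, -1)
  seg 3: down by d8 = 3/2 → (12, -5/2)
  seg 4: up by d6 = 6 → (12, 7/2)
  seg 5: up by d9 = -9/2 → (12, -1)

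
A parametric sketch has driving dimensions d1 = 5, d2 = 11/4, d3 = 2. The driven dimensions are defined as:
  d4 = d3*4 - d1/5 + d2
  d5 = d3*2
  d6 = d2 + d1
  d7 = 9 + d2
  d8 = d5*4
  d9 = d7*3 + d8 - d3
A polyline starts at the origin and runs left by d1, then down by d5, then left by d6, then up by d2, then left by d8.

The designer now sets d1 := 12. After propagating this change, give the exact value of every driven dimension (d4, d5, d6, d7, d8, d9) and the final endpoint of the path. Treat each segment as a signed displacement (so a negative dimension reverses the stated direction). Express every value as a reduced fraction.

d4 = 167/20
d5 = 4
d6 = 59/4
d7 = 47/4
d8 = 16
d9 = 197/4
endpoint = (-171/4, -5/4)

Apply edit: d1 := 12
  d4 = d3*4 - d1/5 + d2 = 167/20
  d5 = d3*2 = 4
  d6 = d2 + d1 = 59/4
  d7 = 9 + d2 = 47/4
  d8 = d5*4 = 16
  d9 = d7*3 + d8 - d3 = 197/4
Walk from origin (0, 0):
  seg 1: left by d1 = 12 → (-12, 0)
  seg 2: down by d5 = 4 → (-12, -4)
  seg 3: left by d6 = 59/4 → (-107/4, -4)
  seg 4: up by d2 = 11/4 → (-107/4, -5/4)
  seg 5: left by d8 = 16 → (-171/4, -5/4)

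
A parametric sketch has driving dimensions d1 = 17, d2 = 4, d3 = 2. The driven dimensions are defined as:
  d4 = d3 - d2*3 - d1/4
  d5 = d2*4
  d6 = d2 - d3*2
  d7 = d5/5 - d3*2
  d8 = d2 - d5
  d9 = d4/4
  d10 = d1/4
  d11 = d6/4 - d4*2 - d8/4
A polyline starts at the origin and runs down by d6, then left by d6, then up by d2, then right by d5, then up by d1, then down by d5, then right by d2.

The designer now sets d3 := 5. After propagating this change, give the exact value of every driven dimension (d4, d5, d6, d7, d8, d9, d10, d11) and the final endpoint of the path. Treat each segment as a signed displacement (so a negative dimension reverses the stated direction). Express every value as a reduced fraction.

Apply edit: d3 := 5
  d4 = d3 - d2*3 - d1/4 = -45/4
  d5 = d2*4 = 16
  d6 = d2 - d3*2 = -6
  d7 = d5/5 - d3*2 = -34/5
  d8 = d2 - d5 = -12
  d9 = d4/4 = -45/16
  d10 = d1/4 = 17/4
  d11 = d6/4 - d4*2 - d8/4 = 24
Walk from origin (0, 0):
  seg 1: down by d6 = -6 → (0, 6)
  seg 2: left by d6 = -6 → (6, 6)
  seg 3: up by d2 = 4 → (6, 10)
  seg 4: right by d5 = 16 → (22, 10)
  seg 5: up by d1 = 17 → (22, 27)
  seg 6: down by d5 = 16 → (22, 11)
  seg 7: right by d2 = 4 → (26, 11)

d4 = -45/4
d5 = 16
d6 = -6
d7 = -34/5
d8 = -12
d9 = -45/16
d10 = 17/4
d11 = 24
endpoint = (26, 11)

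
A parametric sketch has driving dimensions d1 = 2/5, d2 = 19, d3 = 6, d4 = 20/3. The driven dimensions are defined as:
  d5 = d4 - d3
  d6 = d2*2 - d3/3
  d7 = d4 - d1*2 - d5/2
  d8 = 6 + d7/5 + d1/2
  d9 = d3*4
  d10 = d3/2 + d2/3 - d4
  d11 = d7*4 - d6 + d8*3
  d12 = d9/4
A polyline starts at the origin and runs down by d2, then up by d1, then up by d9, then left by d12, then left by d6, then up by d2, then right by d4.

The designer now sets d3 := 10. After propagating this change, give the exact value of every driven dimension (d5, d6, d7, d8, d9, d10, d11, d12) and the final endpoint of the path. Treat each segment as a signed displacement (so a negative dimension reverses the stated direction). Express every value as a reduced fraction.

Apply edit: d3 := 10
  d5 = d4 - d3 = -10/3
  d6 = d2*2 - d3/3 = 104/3
  d7 = d4 - d1*2 - d5/2 = 113/15
  d8 = 6 + d7/5 + d1/2 = 578/75
  d9 = d3*4 = 40
  d10 = d3/2 + d2/3 - d4 = 14/3
  d11 = d7*4 - d6 + d8*3 = 1394/75
  d12 = d9/4 = 10
Walk from origin (0, 0):
  seg 1: down by d2 = 19 → (0, -19)
  seg 2: up by d1 = 2/5 → (0, -93/5)
  seg 3: up by d9 = 40 → (0, 107/5)
  seg 4: left by d12 = 10 → (-10, 107/5)
  seg 5: left by d6 = 104/3 → (-134/3, 107/5)
  seg 6: up by d2 = 19 → (-134/3, 202/5)
  seg 7: right by d4 = 20/3 → (-38, 202/5)

d5 = -10/3
d6 = 104/3
d7 = 113/15
d8 = 578/75
d9 = 40
d10 = 14/3
d11 = 1394/75
d12 = 10
endpoint = (-38, 202/5)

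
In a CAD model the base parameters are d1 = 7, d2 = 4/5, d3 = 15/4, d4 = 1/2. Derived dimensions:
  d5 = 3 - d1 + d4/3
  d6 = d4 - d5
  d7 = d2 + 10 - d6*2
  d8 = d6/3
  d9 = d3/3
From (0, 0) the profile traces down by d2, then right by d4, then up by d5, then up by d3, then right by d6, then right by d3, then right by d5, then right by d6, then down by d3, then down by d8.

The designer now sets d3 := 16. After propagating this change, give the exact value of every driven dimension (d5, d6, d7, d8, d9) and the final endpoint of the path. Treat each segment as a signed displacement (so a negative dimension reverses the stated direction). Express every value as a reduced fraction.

d5 = -23/6
d6 = 13/3
d7 = 32/15
d8 = 13/9
d9 = 16/3
endpoint = (64/3, -547/90)

Apply edit: d3 := 16
  d5 = 3 - d1 + d4/3 = -23/6
  d6 = d4 - d5 = 13/3
  d7 = d2 + 10 - d6*2 = 32/15
  d8 = d6/3 = 13/9
  d9 = d3/3 = 16/3
Walk from origin (0, 0):
  seg 1: down by d2 = 4/5 → (0, -4/5)
  seg 2: right by d4 = 1/2 → (1/2, -4/5)
  seg 3: up by d5 = -23/6 → (1/2, -139/30)
  seg 4: up by d3 = 16 → (1/2, 341/30)
  seg 5: right by d6 = 13/3 → (29/6, 341/30)
  seg 6: right by d3 = 16 → (125/6, 341/30)
  seg 7: right by d5 = -23/6 → (17, 341/30)
  seg 8: right by d6 = 13/3 → (64/3, 341/30)
  seg 9: down by d3 = 16 → (64/3, -139/30)
  seg 10: down by d8 = 13/9 → (64/3, -547/90)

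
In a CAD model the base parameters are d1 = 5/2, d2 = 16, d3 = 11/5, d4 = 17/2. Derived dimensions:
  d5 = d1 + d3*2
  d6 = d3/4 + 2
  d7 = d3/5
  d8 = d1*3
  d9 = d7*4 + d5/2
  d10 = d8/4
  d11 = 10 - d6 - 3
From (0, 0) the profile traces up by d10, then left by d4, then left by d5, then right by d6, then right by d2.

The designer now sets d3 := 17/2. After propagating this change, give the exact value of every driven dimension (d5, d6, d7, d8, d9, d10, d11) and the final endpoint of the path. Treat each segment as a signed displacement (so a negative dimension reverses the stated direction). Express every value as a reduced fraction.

d5 = 39/2
d6 = 33/8
d7 = 17/10
d8 = 15/2
d9 = 331/20
d10 = 15/8
d11 = 23/8
endpoint = (-63/8, 15/8)

Apply edit: d3 := 17/2
  d5 = d1 + d3*2 = 39/2
  d6 = d3/4 + 2 = 33/8
  d7 = d3/5 = 17/10
  d8 = d1*3 = 15/2
  d9 = d7*4 + d5/2 = 331/20
  d10 = d8/4 = 15/8
  d11 = 10 - d6 - 3 = 23/8
Walk from origin (0, 0):
  seg 1: up by d10 = 15/8 → (0, 15/8)
  seg 2: left by d4 = 17/2 → (-17/2, 15/8)
  seg 3: left by d5 = 39/2 → (-28, 15/8)
  seg 4: right by d6 = 33/8 → (-191/8, 15/8)
  seg 5: right by d2 = 16 → (-63/8, 15/8)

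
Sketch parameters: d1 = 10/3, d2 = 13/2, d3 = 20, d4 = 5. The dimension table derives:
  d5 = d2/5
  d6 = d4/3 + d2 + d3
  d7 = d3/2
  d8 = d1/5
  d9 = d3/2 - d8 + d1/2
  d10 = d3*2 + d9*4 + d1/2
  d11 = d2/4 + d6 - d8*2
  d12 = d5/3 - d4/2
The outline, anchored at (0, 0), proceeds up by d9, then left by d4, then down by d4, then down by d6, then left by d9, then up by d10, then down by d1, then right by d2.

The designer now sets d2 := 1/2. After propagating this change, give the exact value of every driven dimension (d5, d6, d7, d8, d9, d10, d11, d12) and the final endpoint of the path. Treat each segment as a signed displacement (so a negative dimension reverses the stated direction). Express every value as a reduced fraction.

d5 = 1/10
d6 = 133/6
d7 = 10
d8 = 2/3
d9 = 11
d10 = 257/3
d11 = 503/24
d12 = -37/15
endpoint = (-31/2, 397/6)

Apply edit: d2 := 1/2
  d5 = d2/5 = 1/10
  d6 = d4/3 + d2 + d3 = 133/6
  d7 = d3/2 = 10
  d8 = d1/5 = 2/3
  d9 = d3/2 - d8 + d1/2 = 11
  d10 = d3*2 + d9*4 + d1/2 = 257/3
  d11 = d2/4 + d6 - d8*2 = 503/24
  d12 = d5/3 - d4/2 = -37/15
Walk from origin (0, 0):
  seg 1: up by d9 = 11 → (0, 11)
  seg 2: left by d4 = 5 → (-5, 11)
  seg 3: down by d4 = 5 → (-5, 6)
  seg 4: down by d6 = 133/6 → (-5, -97/6)
  seg 5: left by d9 = 11 → (-16, -97/6)
  seg 6: up by d10 = 257/3 → (-16, 139/2)
  seg 7: down by d1 = 10/3 → (-16, 397/6)
  seg 8: right by d2 = 1/2 → (-31/2, 397/6)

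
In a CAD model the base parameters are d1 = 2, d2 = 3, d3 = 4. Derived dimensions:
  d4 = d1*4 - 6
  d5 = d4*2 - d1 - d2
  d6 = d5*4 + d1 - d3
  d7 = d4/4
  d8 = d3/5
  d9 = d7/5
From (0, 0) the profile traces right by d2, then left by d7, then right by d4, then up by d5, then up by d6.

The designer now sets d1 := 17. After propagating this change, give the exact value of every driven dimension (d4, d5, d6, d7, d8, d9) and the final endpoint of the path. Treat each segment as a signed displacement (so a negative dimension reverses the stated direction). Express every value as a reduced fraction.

d4 = 62
d5 = 104
d6 = 429
d7 = 31/2
d8 = 4/5
d9 = 31/10
endpoint = (99/2, 533)

Apply edit: d1 := 17
  d4 = d1*4 - 6 = 62
  d5 = d4*2 - d1 - d2 = 104
  d6 = d5*4 + d1 - d3 = 429
  d7 = d4/4 = 31/2
  d8 = d3/5 = 4/5
  d9 = d7/5 = 31/10
Walk from origin (0, 0):
  seg 1: right by d2 = 3 → (3, 0)
  seg 2: left by d7 = 31/2 → (-25/2, 0)
  seg 3: right by d4 = 62 → (99/2, 0)
  seg 4: up by d5 = 104 → (99/2, 104)
  seg 5: up by d6 = 429 → (99/2, 533)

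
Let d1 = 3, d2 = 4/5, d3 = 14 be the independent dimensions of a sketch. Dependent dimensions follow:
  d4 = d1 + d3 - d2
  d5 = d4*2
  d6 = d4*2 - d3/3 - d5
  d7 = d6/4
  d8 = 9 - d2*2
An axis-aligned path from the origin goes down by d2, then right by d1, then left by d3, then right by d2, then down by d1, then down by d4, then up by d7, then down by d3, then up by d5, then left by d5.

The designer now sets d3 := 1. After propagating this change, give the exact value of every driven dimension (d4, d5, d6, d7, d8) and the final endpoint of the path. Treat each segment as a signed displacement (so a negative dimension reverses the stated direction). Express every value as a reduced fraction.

Apply edit: d3 := 1
  d4 = d1 + d3 - d2 = 16/5
  d5 = d4*2 = 32/5
  d6 = d4*2 - d3/3 - d5 = -1/3
  d7 = d6/4 = -1/12
  d8 = 9 - d2*2 = 37/5
Walk from origin (0, 0):
  seg 1: down by d2 = 4/5 → (0, -4/5)
  seg 2: right by d1 = 3 → (3, -4/5)
  seg 3: left by d3 = 1 → (2, -4/5)
  seg 4: right by d2 = 4/5 → (14/5, -4/5)
  seg 5: down by d1 = 3 → (14/5, -19/5)
  seg 6: down by d4 = 16/5 → (14/5, -7)
  seg 7: up by d7 = -1/12 → (14/5, -85/12)
  seg 8: down by d3 = 1 → (14/5, -97/12)
  seg 9: up by d5 = 32/5 → (14/5, -101/60)
  seg 10: left by d5 = 32/5 → (-18/5, -101/60)

d4 = 16/5
d5 = 32/5
d6 = -1/3
d7 = -1/12
d8 = 37/5
endpoint = (-18/5, -101/60)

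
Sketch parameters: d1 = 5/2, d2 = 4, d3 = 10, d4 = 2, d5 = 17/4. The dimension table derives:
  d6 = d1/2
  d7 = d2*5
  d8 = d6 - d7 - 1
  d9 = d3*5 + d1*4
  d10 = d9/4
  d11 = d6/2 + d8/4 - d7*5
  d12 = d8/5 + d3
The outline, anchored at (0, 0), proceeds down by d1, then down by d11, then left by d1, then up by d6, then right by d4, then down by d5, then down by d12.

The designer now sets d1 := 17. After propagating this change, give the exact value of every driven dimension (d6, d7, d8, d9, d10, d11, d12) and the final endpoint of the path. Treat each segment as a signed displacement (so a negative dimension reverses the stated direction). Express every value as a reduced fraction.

Apply edit: d1 := 17
  d6 = d1/2 = 17/2
  d7 = d2*5 = 20
  d8 = d6 - d7 - 1 = -25/2
  d9 = d3*5 + d1*4 = 118
  d10 = d9/4 = 59/2
  d11 = d6/2 + d8/4 - d7*5 = -791/8
  d12 = d8/5 + d3 = 15/2
Walk from origin (0, 0):
  seg 1: down by d1 = 17 → (0, -17)
  seg 2: down by d11 = -791/8 → (0, 655/8)
  seg 3: left by d1 = 17 → (-17, 655/8)
  seg 4: up by d6 = 17/2 → (-17, 723/8)
  seg 5: right by d4 = 2 → (-15, 723/8)
  seg 6: down by d5 = 17/4 → (-15, 689/8)
  seg 7: down by d12 = 15/2 → (-15, 629/8)

d6 = 17/2
d7 = 20
d8 = -25/2
d9 = 118
d10 = 59/2
d11 = -791/8
d12 = 15/2
endpoint = (-15, 629/8)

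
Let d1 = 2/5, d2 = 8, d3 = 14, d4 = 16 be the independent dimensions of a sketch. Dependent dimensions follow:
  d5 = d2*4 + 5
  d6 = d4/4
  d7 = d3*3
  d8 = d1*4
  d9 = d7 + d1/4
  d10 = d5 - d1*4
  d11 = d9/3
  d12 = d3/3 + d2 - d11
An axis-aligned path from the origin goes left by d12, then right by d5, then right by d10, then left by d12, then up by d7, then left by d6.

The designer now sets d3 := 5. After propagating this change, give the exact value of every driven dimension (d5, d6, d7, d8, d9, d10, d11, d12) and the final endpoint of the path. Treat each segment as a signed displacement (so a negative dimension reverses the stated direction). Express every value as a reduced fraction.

d5 = 37
d6 = 4
d7 = 15
d8 = 8/5
d9 = 151/10
d10 = 177/5
d11 = 151/30
d12 = 139/30
endpoint = (887/15, 15)

Apply edit: d3 := 5
  d5 = d2*4 + 5 = 37
  d6 = d4/4 = 4
  d7 = d3*3 = 15
  d8 = d1*4 = 8/5
  d9 = d7 + d1/4 = 151/10
  d10 = d5 - d1*4 = 177/5
  d11 = d9/3 = 151/30
  d12 = d3/3 + d2 - d11 = 139/30
Walk from origin (0, 0):
  seg 1: left by d12 = 139/30 → (-139/30, 0)
  seg 2: right by d5 = 37 → (971/30, 0)
  seg 3: right by d10 = 177/5 → (2033/30, 0)
  seg 4: left by d12 = 139/30 → (947/15, 0)
  seg 5: up by d7 = 15 → (947/15, 15)
  seg 6: left by d6 = 4 → (887/15, 15)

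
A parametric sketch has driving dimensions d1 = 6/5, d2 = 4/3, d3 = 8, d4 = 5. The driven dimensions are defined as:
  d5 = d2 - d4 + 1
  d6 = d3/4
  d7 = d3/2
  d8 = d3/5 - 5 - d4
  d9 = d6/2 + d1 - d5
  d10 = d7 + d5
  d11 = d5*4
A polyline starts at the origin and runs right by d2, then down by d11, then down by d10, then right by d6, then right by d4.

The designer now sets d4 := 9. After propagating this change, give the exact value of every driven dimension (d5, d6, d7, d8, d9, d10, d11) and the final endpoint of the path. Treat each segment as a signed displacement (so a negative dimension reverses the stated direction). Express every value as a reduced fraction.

Apply edit: d4 := 9
  d5 = d2 - d4 + 1 = -20/3
  d6 = d3/4 = 2
  d7 = d3/2 = 4
  d8 = d3/5 - 5 - d4 = -62/5
  d9 = d6/2 + d1 - d5 = 133/15
  d10 = d7 + d5 = -8/3
  d11 = d5*4 = -80/3
Walk from origin (0, 0):
  seg 1: right by d2 = 4/3 → (4/3, 0)
  seg 2: down by d11 = -80/3 → (4/3, 80/3)
  seg 3: down by d10 = -8/3 → (4/3, 88/3)
  seg 4: right by d6 = 2 → (10/3, 88/3)
  seg 5: right by d4 = 9 → (37/3, 88/3)

d5 = -20/3
d6 = 2
d7 = 4
d8 = -62/5
d9 = 133/15
d10 = -8/3
d11 = -80/3
endpoint = (37/3, 88/3)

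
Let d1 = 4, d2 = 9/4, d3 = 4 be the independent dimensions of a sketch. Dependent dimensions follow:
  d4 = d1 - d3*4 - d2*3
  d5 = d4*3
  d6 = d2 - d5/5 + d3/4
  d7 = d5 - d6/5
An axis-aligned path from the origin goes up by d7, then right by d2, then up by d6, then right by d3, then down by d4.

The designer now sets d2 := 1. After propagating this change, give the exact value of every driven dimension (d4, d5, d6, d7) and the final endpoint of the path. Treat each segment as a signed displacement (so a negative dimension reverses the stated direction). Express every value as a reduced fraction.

d4 = -15
d5 = -45
d6 = 11
d7 = -236/5
endpoint = (5, -106/5)

Apply edit: d2 := 1
  d4 = d1 - d3*4 - d2*3 = -15
  d5 = d4*3 = -45
  d6 = d2 - d5/5 + d3/4 = 11
  d7 = d5 - d6/5 = -236/5
Walk from origin (0, 0):
  seg 1: up by d7 = -236/5 → (0, -236/5)
  seg 2: right by d2 = 1 → (1, -236/5)
  seg 3: up by d6 = 11 → (1, -181/5)
  seg 4: right by d3 = 4 → (5, -181/5)
  seg 5: down by d4 = -15 → (5, -106/5)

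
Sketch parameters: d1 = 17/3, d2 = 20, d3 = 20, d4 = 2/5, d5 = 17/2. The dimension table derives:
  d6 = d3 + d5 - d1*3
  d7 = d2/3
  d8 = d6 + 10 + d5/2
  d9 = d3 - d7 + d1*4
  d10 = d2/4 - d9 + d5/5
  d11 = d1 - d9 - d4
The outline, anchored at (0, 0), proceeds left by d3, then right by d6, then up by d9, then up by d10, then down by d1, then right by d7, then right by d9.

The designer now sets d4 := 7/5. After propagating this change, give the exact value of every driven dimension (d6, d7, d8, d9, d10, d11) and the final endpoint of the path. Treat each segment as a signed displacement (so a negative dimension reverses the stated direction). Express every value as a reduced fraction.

d6 = 23/2
d7 = 20/3
d8 = 103/4
d9 = 36
d10 = -293/10
d11 = -476/15
endpoint = (205/6, 31/30)

Apply edit: d4 := 7/5
  d6 = d3 + d5 - d1*3 = 23/2
  d7 = d2/3 = 20/3
  d8 = d6 + 10 + d5/2 = 103/4
  d9 = d3 - d7 + d1*4 = 36
  d10 = d2/4 - d9 + d5/5 = -293/10
  d11 = d1 - d9 - d4 = -476/15
Walk from origin (0, 0):
  seg 1: left by d3 = 20 → (-20, 0)
  seg 2: right by d6 = 23/2 → (-17/2, 0)
  seg 3: up by d9 = 36 → (-17/2, 36)
  seg 4: up by d10 = -293/10 → (-17/2, 67/10)
  seg 5: down by d1 = 17/3 → (-17/2, 31/30)
  seg 6: right by d7 = 20/3 → (-11/6, 31/30)
  seg 7: right by d9 = 36 → (205/6, 31/30)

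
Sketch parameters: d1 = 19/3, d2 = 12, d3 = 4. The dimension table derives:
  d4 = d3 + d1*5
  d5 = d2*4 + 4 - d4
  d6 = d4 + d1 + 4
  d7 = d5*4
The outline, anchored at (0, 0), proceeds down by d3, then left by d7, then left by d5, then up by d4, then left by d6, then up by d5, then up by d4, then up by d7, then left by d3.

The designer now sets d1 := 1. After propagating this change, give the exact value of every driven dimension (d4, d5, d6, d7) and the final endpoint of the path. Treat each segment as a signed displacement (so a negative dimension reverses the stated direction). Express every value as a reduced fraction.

d4 = 9
d5 = 43
d6 = 14
d7 = 172
endpoint = (-233, 229)

Apply edit: d1 := 1
  d4 = d3 + d1*5 = 9
  d5 = d2*4 + 4 - d4 = 43
  d6 = d4 + d1 + 4 = 14
  d7 = d5*4 = 172
Walk from origin (0, 0):
  seg 1: down by d3 = 4 → (0, -4)
  seg 2: left by d7 = 172 → (-172, -4)
  seg 3: left by d5 = 43 → (-215, -4)
  seg 4: up by d4 = 9 → (-215, 5)
  seg 5: left by d6 = 14 → (-229, 5)
  seg 6: up by d5 = 43 → (-229, 48)
  seg 7: up by d4 = 9 → (-229, 57)
  seg 8: up by d7 = 172 → (-229, 229)
  seg 9: left by d3 = 4 → (-233, 229)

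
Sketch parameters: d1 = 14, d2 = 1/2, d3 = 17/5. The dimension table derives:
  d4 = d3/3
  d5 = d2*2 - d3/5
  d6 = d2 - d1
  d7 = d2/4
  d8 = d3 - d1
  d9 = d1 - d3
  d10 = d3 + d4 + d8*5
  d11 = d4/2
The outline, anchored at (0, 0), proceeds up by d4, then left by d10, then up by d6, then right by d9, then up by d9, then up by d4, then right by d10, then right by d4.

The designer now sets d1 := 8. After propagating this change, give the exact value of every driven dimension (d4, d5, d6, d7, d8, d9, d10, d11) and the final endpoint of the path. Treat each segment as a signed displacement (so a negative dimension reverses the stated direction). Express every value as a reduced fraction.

d4 = 17/15
d5 = 8/25
d6 = -15/2
d7 = 1/8
d8 = -23/5
d9 = 23/5
d10 = -277/15
d11 = 17/30
endpoint = (86/15, -19/30)

Apply edit: d1 := 8
  d4 = d3/3 = 17/15
  d5 = d2*2 - d3/5 = 8/25
  d6 = d2 - d1 = -15/2
  d7 = d2/4 = 1/8
  d8 = d3 - d1 = -23/5
  d9 = d1 - d3 = 23/5
  d10 = d3 + d4 + d8*5 = -277/15
  d11 = d4/2 = 17/30
Walk from origin (0, 0):
  seg 1: up by d4 = 17/15 → (0, 17/15)
  seg 2: left by d10 = -277/15 → (277/15, 17/15)
  seg 3: up by d6 = -15/2 → (277/15, -191/30)
  seg 4: right by d9 = 23/5 → (346/15, -191/30)
  seg 5: up by d9 = 23/5 → (346/15, -53/30)
  seg 6: up by d4 = 17/15 → (346/15, -19/30)
  seg 7: right by d10 = -277/15 → (23/5, -19/30)
  seg 8: right by d4 = 17/15 → (86/15, -19/30)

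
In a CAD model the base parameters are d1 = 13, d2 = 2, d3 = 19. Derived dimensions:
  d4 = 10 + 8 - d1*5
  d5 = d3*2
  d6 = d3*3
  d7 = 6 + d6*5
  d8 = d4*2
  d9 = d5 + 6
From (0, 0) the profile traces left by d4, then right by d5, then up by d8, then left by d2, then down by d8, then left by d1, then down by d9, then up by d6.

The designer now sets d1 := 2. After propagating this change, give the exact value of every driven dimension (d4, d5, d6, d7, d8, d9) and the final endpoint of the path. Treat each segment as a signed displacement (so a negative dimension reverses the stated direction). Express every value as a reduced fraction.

d4 = 8
d5 = 38
d6 = 57
d7 = 291
d8 = 16
d9 = 44
endpoint = (26, 13)

Apply edit: d1 := 2
  d4 = 10 + 8 - d1*5 = 8
  d5 = d3*2 = 38
  d6 = d3*3 = 57
  d7 = 6 + d6*5 = 291
  d8 = d4*2 = 16
  d9 = d5 + 6 = 44
Walk from origin (0, 0):
  seg 1: left by d4 = 8 → (-8, 0)
  seg 2: right by d5 = 38 → (30, 0)
  seg 3: up by d8 = 16 → (30, 16)
  seg 4: left by d2 = 2 → (28, 16)
  seg 5: down by d8 = 16 → (28, 0)
  seg 6: left by d1 = 2 → (26, 0)
  seg 7: down by d9 = 44 → (26, -44)
  seg 8: up by d6 = 57 → (26, 13)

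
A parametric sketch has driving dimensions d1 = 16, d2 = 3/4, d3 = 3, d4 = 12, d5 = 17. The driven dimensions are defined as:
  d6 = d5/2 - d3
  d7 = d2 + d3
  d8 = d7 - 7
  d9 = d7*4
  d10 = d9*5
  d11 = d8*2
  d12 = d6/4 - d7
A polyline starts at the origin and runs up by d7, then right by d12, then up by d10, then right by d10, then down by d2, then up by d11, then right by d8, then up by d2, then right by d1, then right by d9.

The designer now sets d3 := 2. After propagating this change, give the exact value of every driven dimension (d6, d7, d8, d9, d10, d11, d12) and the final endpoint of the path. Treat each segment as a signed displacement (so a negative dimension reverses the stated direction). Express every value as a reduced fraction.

Apply edit: d3 := 2
  d6 = d5/2 - d3 = 13/2
  d7 = d2 + d3 = 11/4
  d8 = d7 - 7 = -17/4
  d9 = d7*4 = 11
  d10 = d9*5 = 55
  d11 = d8*2 = -17/2
  d12 = d6/4 - d7 = -9/8
Walk from origin (0, 0):
  seg 1: up by d7 = 11/4 → (0, 11/4)
  seg 2: right by d12 = -9/8 → (-9/8, 11/4)
  seg 3: up by d10 = 55 → (-9/8, 231/4)
  seg 4: right by d10 = 55 → (431/8, 231/4)
  seg 5: down by d2 = 3/4 → (431/8, 57)
  seg 6: up by d11 = -17/2 → (431/8, 97/2)
  seg 7: right by d8 = -17/4 → (397/8, 97/2)
  seg 8: up by d2 = 3/4 → (397/8, 197/4)
  seg 9: right by d1 = 16 → (525/8, 197/4)
  seg 10: right by d9 = 11 → (613/8, 197/4)

d6 = 13/2
d7 = 11/4
d8 = -17/4
d9 = 11
d10 = 55
d11 = -17/2
d12 = -9/8
endpoint = (613/8, 197/4)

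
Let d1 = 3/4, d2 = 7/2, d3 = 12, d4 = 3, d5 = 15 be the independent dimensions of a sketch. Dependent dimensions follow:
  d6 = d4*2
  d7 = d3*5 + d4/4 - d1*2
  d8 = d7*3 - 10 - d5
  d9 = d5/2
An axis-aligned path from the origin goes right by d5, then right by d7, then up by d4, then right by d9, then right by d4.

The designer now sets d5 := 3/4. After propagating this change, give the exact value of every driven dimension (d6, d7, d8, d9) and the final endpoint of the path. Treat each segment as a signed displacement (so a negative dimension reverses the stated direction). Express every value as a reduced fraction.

Apply edit: d5 := 3/4
  d6 = d4*2 = 6
  d7 = d3*5 + d4/4 - d1*2 = 237/4
  d8 = d7*3 - 10 - d5 = 167
  d9 = d5/2 = 3/8
Walk from origin (0, 0):
  seg 1: right by d5 = 3/4 → (3/4, 0)
  seg 2: right by d7 = 237/4 → (60, 0)
  seg 3: up by d4 = 3 → (60, 3)
  seg 4: right by d9 = 3/8 → (483/8, 3)
  seg 5: right by d4 = 3 → (507/8, 3)

d6 = 6
d7 = 237/4
d8 = 167
d9 = 3/8
endpoint = (507/8, 3)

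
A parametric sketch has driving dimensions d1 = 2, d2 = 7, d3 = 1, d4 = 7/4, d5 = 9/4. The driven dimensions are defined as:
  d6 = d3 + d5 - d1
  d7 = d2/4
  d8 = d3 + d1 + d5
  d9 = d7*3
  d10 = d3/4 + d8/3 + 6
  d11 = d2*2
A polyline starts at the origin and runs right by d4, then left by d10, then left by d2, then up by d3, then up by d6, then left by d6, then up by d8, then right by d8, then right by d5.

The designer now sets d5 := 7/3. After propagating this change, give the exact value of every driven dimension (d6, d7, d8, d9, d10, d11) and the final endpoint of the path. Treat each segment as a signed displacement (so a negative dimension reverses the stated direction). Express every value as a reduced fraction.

Apply edit: d5 := 7/3
  d6 = d3 + d5 - d1 = 4/3
  d7 = d2/4 = 7/4
  d8 = d3 + d1 + d5 = 16/3
  d9 = d7*3 = 21/4
  d10 = d3/4 + d8/3 + 6 = 289/36
  d11 = d2*2 = 14
Walk from origin (0, 0):
  seg 1: right by d4 = 7/4 → (7/4, 0)
  seg 2: left by d10 = 289/36 → (-113/18, 0)
  seg 3: left by d2 = 7 → (-239/18, 0)
  seg 4: up by d3 = 1 → (-239/18, 1)
  seg 5: up by d6 = 4/3 → (-239/18, 7/3)
  seg 6: left by d6 = 4/3 → (-263/18, 7/3)
  seg 7: up by d8 = 16/3 → (-263/18, 23/3)
  seg 8: right by d8 = 16/3 → (-167/18, 23/3)
  seg 9: right by d5 = 7/3 → (-125/18, 23/3)

d6 = 4/3
d7 = 7/4
d8 = 16/3
d9 = 21/4
d10 = 289/36
d11 = 14
endpoint = (-125/18, 23/3)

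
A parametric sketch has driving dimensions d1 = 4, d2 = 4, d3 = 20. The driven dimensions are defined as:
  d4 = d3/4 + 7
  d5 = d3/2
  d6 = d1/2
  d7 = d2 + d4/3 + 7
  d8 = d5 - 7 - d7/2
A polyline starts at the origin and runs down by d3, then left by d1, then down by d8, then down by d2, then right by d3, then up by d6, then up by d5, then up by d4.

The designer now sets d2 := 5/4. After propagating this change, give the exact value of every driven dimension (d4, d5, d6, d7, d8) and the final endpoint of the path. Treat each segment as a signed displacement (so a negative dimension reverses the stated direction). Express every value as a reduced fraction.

Apply edit: d2 := 5/4
  d4 = d3/4 + 7 = 12
  d5 = d3/2 = 10
  d6 = d1/2 = 2
  d7 = d2 + d4/3 + 7 = 49/4
  d8 = d5 - 7 - d7/2 = -25/8
Walk from origin (0, 0):
  seg 1: down by d3 = 20 → (0, -20)
  seg 2: left by d1 = 4 → (-4, -20)
  seg 3: down by d8 = -25/8 → (-4, -135/8)
  seg 4: down by d2 = 5/4 → (-4, -145/8)
  seg 5: right by d3 = 20 → (16, -145/8)
  seg 6: up by d6 = 2 → (16, -129/8)
  seg 7: up by d5 = 10 → (16, -49/8)
  seg 8: up by d4 = 12 → (16, 47/8)

d4 = 12
d5 = 10
d6 = 2
d7 = 49/4
d8 = -25/8
endpoint = (16, 47/8)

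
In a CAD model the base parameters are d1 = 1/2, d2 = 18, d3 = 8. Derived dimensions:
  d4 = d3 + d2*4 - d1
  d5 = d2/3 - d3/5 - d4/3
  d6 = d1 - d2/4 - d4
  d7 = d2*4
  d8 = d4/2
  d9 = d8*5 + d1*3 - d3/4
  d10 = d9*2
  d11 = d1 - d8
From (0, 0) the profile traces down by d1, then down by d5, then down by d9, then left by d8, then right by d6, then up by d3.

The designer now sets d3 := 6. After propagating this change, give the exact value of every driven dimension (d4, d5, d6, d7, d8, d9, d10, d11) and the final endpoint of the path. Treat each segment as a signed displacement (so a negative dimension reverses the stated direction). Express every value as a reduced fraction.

Apply edit: d3 := 6
  d4 = d3 + d2*4 - d1 = 155/2
  d5 = d2/3 - d3/5 - d4/3 = -631/30
  d6 = d1 - d2/4 - d4 = -163/2
  d7 = d2*4 = 72
  d8 = d4/2 = 155/4
  d9 = d8*5 + d1*3 - d3/4 = 775/4
  d10 = d9*2 = 775/2
  d11 = d1 - d8 = -153/4
Walk from origin (0, 0):
  seg 1: down by d1 = 1/2 → (0, -1/2)
  seg 2: down by d5 = -631/30 → (0, 308/15)
  seg 3: down by d9 = 775/4 → (0, -10393/60)
  seg 4: left by d8 = 155/4 → (-155/4, -10393/60)
  seg 5: right by d6 = -163/2 → (-481/4, -10393/60)
  seg 6: up by d3 = 6 → (-481/4, -10033/60)

d4 = 155/2
d5 = -631/30
d6 = -163/2
d7 = 72
d8 = 155/4
d9 = 775/4
d10 = 775/2
d11 = -153/4
endpoint = (-481/4, -10033/60)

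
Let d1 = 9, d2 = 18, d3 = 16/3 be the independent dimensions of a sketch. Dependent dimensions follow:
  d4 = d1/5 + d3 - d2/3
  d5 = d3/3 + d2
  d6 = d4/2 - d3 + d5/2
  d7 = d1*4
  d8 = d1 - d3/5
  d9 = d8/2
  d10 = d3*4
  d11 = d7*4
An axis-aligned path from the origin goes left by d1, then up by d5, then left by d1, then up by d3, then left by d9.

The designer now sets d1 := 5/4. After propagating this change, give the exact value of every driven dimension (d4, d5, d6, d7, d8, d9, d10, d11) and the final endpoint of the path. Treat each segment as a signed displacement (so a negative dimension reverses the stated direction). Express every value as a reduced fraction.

d4 = -5/12
d5 = 178/9
d6 = 313/72
d7 = 5
d8 = 11/60
d9 = 11/120
d10 = 64/3
d11 = 20
endpoint = (-311/120, 226/9)

Apply edit: d1 := 5/4
  d4 = d1/5 + d3 - d2/3 = -5/12
  d5 = d3/3 + d2 = 178/9
  d6 = d4/2 - d3 + d5/2 = 313/72
  d7 = d1*4 = 5
  d8 = d1 - d3/5 = 11/60
  d9 = d8/2 = 11/120
  d10 = d3*4 = 64/3
  d11 = d7*4 = 20
Walk from origin (0, 0):
  seg 1: left by d1 = 5/4 → (-5/4, 0)
  seg 2: up by d5 = 178/9 → (-5/4, 178/9)
  seg 3: left by d1 = 5/4 → (-5/2, 178/9)
  seg 4: up by d3 = 16/3 → (-5/2, 226/9)
  seg 5: left by d9 = 11/120 → (-311/120, 226/9)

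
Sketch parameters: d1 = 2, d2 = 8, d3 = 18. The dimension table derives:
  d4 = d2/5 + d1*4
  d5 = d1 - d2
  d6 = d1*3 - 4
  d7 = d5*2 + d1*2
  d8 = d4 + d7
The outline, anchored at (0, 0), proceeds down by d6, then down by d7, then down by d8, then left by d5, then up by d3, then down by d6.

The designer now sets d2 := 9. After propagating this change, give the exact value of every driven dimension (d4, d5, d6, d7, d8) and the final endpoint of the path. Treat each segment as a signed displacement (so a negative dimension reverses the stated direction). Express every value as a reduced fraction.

d4 = 49/5
d5 = -7
d6 = 2
d7 = -10
d8 = -1/5
endpoint = (7, 121/5)

Apply edit: d2 := 9
  d4 = d2/5 + d1*4 = 49/5
  d5 = d1 - d2 = -7
  d6 = d1*3 - 4 = 2
  d7 = d5*2 + d1*2 = -10
  d8 = d4 + d7 = -1/5
Walk from origin (0, 0):
  seg 1: down by d6 = 2 → (0, -2)
  seg 2: down by d7 = -10 → (0, 8)
  seg 3: down by d8 = -1/5 → (0, 41/5)
  seg 4: left by d5 = -7 → (7, 41/5)
  seg 5: up by d3 = 18 → (7, 131/5)
  seg 6: down by d6 = 2 → (7, 121/5)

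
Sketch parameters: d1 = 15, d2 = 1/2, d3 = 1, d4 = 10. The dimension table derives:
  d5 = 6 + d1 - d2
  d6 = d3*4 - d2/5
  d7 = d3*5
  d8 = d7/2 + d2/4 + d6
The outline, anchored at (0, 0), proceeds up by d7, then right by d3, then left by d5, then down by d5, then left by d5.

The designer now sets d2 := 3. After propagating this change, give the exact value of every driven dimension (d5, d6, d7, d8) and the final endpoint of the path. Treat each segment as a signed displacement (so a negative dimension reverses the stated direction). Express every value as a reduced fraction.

d5 = 18
d6 = 17/5
d7 = 5
d8 = 133/20
endpoint = (-35, -13)

Apply edit: d2 := 3
  d5 = 6 + d1 - d2 = 18
  d6 = d3*4 - d2/5 = 17/5
  d7 = d3*5 = 5
  d8 = d7/2 + d2/4 + d6 = 133/20
Walk from origin (0, 0):
  seg 1: up by d7 = 5 → (0, 5)
  seg 2: right by d3 = 1 → (1, 5)
  seg 3: left by d5 = 18 → (-17, 5)
  seg 4: down by d5 = 18 → (-17, -13)
  seg 5: left by d5 = 18 → (-35, -13)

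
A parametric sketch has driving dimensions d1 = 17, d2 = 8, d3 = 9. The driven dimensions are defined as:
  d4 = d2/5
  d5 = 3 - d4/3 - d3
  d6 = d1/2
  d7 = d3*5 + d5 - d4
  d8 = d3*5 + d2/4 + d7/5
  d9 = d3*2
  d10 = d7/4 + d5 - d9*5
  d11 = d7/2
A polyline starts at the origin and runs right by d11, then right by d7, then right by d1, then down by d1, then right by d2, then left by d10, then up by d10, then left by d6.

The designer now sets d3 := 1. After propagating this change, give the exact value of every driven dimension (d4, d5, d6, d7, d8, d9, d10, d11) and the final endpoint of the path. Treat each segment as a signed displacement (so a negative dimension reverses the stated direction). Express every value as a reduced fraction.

d4 = 8/5
d5 = 22/15
d6 = 17/2
d7 = 73/15
d8 = 598/75
d9 = 2
d10 = -439/60
d11 = 73/30
endpoint = (1867/60, -1459/60)

Apply edit: d3 := 1
  d4 = d2/5 = 8/5
  d5 = 3 - d4/3 - d3 = 22/15
  d6 = d1/2 = 17/2
  d7 = d3*5 + d5 - d4 = 73/15
  d8 = d3*5 + d2/4 + d7/5 = 598/75
  d9 = d3*2 = 2
  d10 = d7/4 + d5 - d9*5 = -439/60
  d11 = d7/2 = 73/30
Walk from origin (0, 0):
  seg 1: right by d11 = 73/30 → (73/30, 0)
  seg 2: right by d7 = 73/15 → (73/10, 0)
  seg 3: right by d1 = 17 → (243/10, 0)
  seg 4: down by d1 = 17 → (243/10, -17)
  seg 5: right by d2 = 8 → (323/10, -17)
  seg 6: left by d10 = -439/60 → (2377/60, -17)
  seg 7: up by d10 = -439/60 → (2377/60, -1459/60)
  seg 8: left by d6 = 17/2 → (1867/60, -1459/60)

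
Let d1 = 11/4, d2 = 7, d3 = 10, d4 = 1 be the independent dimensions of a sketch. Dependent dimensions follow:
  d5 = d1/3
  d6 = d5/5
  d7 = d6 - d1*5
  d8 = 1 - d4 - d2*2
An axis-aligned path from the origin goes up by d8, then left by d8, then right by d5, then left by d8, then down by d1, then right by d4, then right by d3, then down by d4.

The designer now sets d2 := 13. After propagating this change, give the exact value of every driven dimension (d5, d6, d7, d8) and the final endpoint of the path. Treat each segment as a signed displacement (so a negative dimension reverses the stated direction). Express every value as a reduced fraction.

Apply edit: d2 := 13
  d5 = d1/3 = 11/12
  d6 = d5/5 = 11/60
  d7 = d6 - d1*5 = -407/30
  d8 = 1 - d4 - d2*2 = -26
Walk from origin (0, 0):
  seg 1: up by d8 = -26 → (0, -26)
  seg 2: left by d8 = -26 → (26, -26)
  seg 3: right by d5 = 11/12 → (323/12, -26)
  seg 4: left by d8 = -26 → (635/12, -26)
  seg 5: down by d1 = 11/4 → (635/12, -115/4)
  seg 6: right by d4 = 1 → (647/12, -115/4)
  seg 7: right by d3 = 10 → (767/12, -115/4)
  seg 8: down by d4 = 1 → (767/12, -119/4)

d5 = 11/12
d6 = 11/60
d7 = -407/30
d8 = -26
endpoint = (767/12, -119/4)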